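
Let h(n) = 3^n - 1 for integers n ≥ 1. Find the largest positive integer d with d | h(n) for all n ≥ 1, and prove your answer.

d = 2

Computing the first values: h(1) = 2 and h(2) = 8; gcd(2, 8) = 2, so d ≤ 2.
We prove 2 | 3^n - 1 for all n ≥ 1 by induction on n.
When n = 1: h(1) = 2 = 2·(1), so 2 | h(1).
For the inductive step, assume it holds for an arbitrary m ≥ 1, i.e. 2 | h(m). Then
3^{m+1} − 1^{m+1} = 3·3^m − 1·1^m = 3·(3^m − 1^m) + (2)·1^m. The first term is divisible by 2 by the inductive hypothesis, and the second term (2)·1^m is divisible by 2 since 2 | 2. Hence 2 | h(m+1).
By induction, the statement is established for all n ≥ 1.
Therefore the largest such d is 2.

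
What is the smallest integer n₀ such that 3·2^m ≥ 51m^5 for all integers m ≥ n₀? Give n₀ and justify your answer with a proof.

n₀ = 29

At m = 28: 805306368 < 877728768, so the inequality fails and n₀ ≥ 29. We prove 3·2^m ≥ 51m^5 for all m ≥ 29.
Base step (m = 29): 3·2^m = 1610612736 and 51m^5 = 1046068599, so 1610612736 ≥ 1046068599.
Inductive step: suppose the statement holds for some i ≥ 29, so 3·2^i ≥ 51i^5.
Then 3·2^(i + 1) = 2·(3·2^i) ≥ 2·(51i^5).
Also, for i ≥ 29 we have 2·(51i^5) ≥ 51(i+1)^5, since 2 ≥ (1 + 1/i)^5 for all i ≥ 29.
Combining, 3·2^(i + 1) ≥ 51(i+1)^5.
Hence, by induction on m, the claim holds for every m ≥ 29.
Hence the smallest such n₀ is 29.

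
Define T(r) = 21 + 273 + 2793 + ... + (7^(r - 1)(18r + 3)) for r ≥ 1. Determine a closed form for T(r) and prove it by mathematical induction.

T(r) = 3·7^r·r

We claim T(r) = 3·7^r·r for all r ≥ 1.
Base case (r = 1): T(1) = 21, and the closed form gives 21. They agree.
For the inductive step, assume it holds for an arbitrary i ≥ 1, so T(i) = 3·7^i·i.
Then T(i+1) = T(i) + (7^i(18i + 21)) = (3·7^i·i) + (7^i(18i + 21)).
Simplifying, T(i+1) = 21·7^i(i + 1) = 3·7^(i+1)·(i+1),
which is the closed form with r = i+1.
By induction, the statement is established for all r ≥ 1.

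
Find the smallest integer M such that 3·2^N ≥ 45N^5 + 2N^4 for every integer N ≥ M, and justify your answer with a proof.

M = 28

At N = 27: 402653184 < 646763697, so the inequality fails and M ≥ 28. We prove 3·2^N ≥ 45N^5 + 2N^4 for all N ≥ 28.
When N = 28: 3·2^N = 805306368 and 45N^5 + 2N^4 = 775695872, so 805306368 ≥ 775695872.
For the inductive step, assume it holds for an arbitrary k ≥ 28, so 3·2^k ≥ 45k^5 + 2k^4.
Then 3·2^(k + 1) = 2·(3·2^k) ≥ 2·(45k^5 + 2k^4).
Also, for k ≥ 28 we have 2·(45k^5 + 2k^4) ≥ 45(k+1)^5 + 2(k+1)^4, since 2·(45k^5 + 2k^4) − (45(k+1)^5 + 2(k+1)^4) = 45k^5 - 223k^4 - 458k^3 - 462k^2 - 233k - 47, which is nonnegative for all k ≥ 28.
Combining, 3·2^(k + 1) ≥ 45(k+1)^5 + 2(k+1)^4.
By induction, the statement is established for all N ≥ 28.
Hence the smallest such M is 28.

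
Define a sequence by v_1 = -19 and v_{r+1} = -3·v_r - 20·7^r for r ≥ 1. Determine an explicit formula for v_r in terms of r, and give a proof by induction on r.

v_r = -5(-3)^(r - 1) - 2·7^r

Computing the first terms: v_1 = -19, v_2 = -83, v_3 = -731. This suggests v_r = -5(-3)^(r - 1) - 2·7^r.
For the base case r = 1: the formula gives -19 = -19 = v_1.
Suppose the result is true for r = k, so v_k = -5(-3)^(k - 1) - 2·7^k.
Then v_{k+1} = -3·v_k - 20·7^k = -3·(-5(-3)^(k - 1) - 2·7^k) - 20·7^k = -5(-3)^k - 2·7^(k + 1) = -5(-3)^((k+1) - 1) - 2·7^(k+1),
which is the claimed formula at r = k+1.
By the principle of mathematical induction, the result holds for all r ≥ 1.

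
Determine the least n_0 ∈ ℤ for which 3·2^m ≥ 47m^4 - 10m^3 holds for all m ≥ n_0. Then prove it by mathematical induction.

At m = 21: 6291456 < 9047997, so the inequality fails and n_0 ≥ 22. We prove 3·2^m ≥ 47m^4 - 10m^3 for all m ≥ 22.
Base case (m = 22): 3·2^m = 12582912 and 47m^4 - 10m^3 = 10903552, so 12582912 ≥ 10903552.
Suppose the result is true for m = k, so 3·2^k ≥ 47k^4 - 10k^3.
Then 3·2^(k + 1) = 2·(3·2^k) ≥ 2·(47k^4 - 10k^3).
Also, for k ≥ 22 we have 2·(47k^4 - 10k^3) ≥ 47(k+1)^4 - 10(k+1)^3, since 2·(47k^4 - 10k^3) − (47(k+1)^4 - 10(k+1)^3) = 47k^4 - 198k^3 - 252k^2 - 158k - 37, which is nonnegative for all k ≥ 22.
Combining, 3·2^(k + 1) ≥ 47(k+1)^4 - 10(k+1)^3.
By induction, the statement is established for all m ≥ 22.
Hence the smallest such n_0 is 22.

n_0 = 22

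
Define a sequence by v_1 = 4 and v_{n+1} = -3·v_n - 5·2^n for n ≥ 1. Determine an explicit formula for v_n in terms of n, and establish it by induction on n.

Computing the first terms: v_1 = 4, v_2 = -22, v_3 = 46. This suggests v_n = -2(-3)^n - 2^n.
Base step (n = 1): the formula gives 4 = 4 = v_1.
Inductive step: assume the claim holds for n = i, so v_i = -2(-3)^i - 2^i.
Then v_{i+1} = -3·v_i - 5·2^i = -3·(-2(-3)^i - 2^i) - 5·2^i = -2(-3)^(i + 1) - 2^(i + 1),
which is the claimed formula at n = i+1.
Hence, by induction on n, the claim holds for every n ≥ 1.

v_n = -2(-3)^n - 2^n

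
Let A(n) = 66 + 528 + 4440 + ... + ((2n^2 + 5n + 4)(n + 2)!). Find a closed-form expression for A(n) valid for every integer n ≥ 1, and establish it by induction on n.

We claim A(n) = (2n + 1)(n + 3)! - 6 for all n ≥ 1.
Base step (n = 1): A(1) = 66, and the closed form gives 66. They agree.
Inductive step: suppose the statement holds for some r ≥ 1, so A(r) = (2r + 1)(r + 3)! - 6.
Then A(r+1) = A(r) + ((2r^2 + 9r + 11)(r + 3)!) = ((2r + 1)(r + 3)! - 6) + ((2r^2 + 9r + 11)(r + 3)!).
Simplifying, A(r+1) = (2(r+1) + 1)((r+1) + 3)! - 6,
which is the closed form with n = r+1.
By induction, the statement is established for all n ≥ 1.

A(n) = (2n + 1)(n + 3)! - 6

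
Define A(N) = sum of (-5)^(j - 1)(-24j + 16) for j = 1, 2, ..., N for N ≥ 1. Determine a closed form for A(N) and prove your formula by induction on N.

A(N) = 2(-5)^N(2N - 1) + 2

We claim A(N) = 2(-5)^N(2N - 1) + 2 for all N ≥ 1.
When N = 1: A(1) = -8, and the closed form gives -8. They agree.
For the inductive step, assume it holds for an arbitrary j ≥ 1, so A(j) = 2(-5)^j(2j - 1) + 2.
Then A(j+1) = A(j) + ((-5)^j(-24j - 8)) = (2(-5)^j(2j - 1) + 2) + ((-5)^j(-24j - 8)).
Simplifying, A(j+1) = -20(-5)^j·j - 10(-5)^j + 2 = 2(-5)^(j+1)(2(j+1) - 1) + 2,
which is the closed form with N = j+1.
By induction, the statement is established for all N ≥ 1.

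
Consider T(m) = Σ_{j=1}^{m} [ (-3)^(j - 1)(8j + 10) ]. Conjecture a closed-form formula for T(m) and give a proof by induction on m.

T(m) = -(-3)^m(2m + 3) + 3

We claim T(m) = -(-3)^m(2m + 3) + 3 for all m ≥ 1.
Base step (m = 1): T(1) = 18, and the closed form gives 18. They agree.
Inductive step: suppose the statement holds for some j ≥ 1, so T(j) = -(-3)^j(2j + 3) + 3.
Then T(j+1) = T(j) + ((-3)^j(8j + 18)) = (-(-3)^j(2j + 3) + 3) + ((-3)^j(8j + 18)).
Simplifying, T(j+1) = 6(-3)^j·j + 15(-3)^j + 3 = -(-3)^(j+1)(2(j+1) + 3) + 3,
which is the closed form with m = j+1.
This completes the induction.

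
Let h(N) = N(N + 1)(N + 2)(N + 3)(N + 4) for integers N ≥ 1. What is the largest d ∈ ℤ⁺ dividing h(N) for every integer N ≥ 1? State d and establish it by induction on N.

d = 120

Computing the first values: h(1) = 120 and h(2) = 720; gcd(120, 720) = 120, so d ≤ 120.
We prove 120 | N(N + 1)(N + 2)(N + 3)(N + 4) for all N ≥ 1 by induction on N.
Base case (N = 1): h(1) = 120 = 120·(1), so 120 | h(1).
Inductive step: assume the claim holds for N = m, i.e. 120 | h(m). Then
h(m+1) − h(m) = (m+1)·(m+2)·(m+3)·(m+4)·(m+5) − m·(m+1)·(m+2)·(m+3)·(m+4) = (m+1)·(m+2)·(m+3)·(m+4)·[(m+5) − m] = 5·(m+1)·(m+2)·(m+3)·(m+4). The product of 4 consecutive integers is divisible by (4)! = 24, so h(m+1) − h(m) is divisible by 5·24 = 120. By the inductive hypothesis 120 | h(m), hence 120 | h(m+1).
By the principle of mathematical induction, the result holds for all N ≥ 1.
Therefore the largest such d is 120.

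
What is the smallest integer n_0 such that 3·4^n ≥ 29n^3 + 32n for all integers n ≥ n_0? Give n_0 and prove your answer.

n_0 = 6

At n = 5: 3072 < 3785, so the inequality fails and n_0 ≥ 6. We prove 3·4^n ≥ 29n^3 + 32n for all n ≥ 6.
Base case (n = 6): 3·4^n = 12288 and 29n^3 + 32n = 6456, so 12288 ≥ 6456.
Inductive step: assume the claim holds for n = j, so 3·4^j ≥ 29j^3 + 32j.
Then 3·4^(j + 1) = 4·(3·4^j) ≥ 4·(29j^3 + 32j).
Also, for j ≥ 6 we have 4·(29j^3 + 32j) ≥ 29(j+1)^3 + 32(j+1), since 4·(29j^3 + 32j) − (29(j+1)^3 + 32(j+1)) = 87j^3 - 87j^2 + 9j - 61, which is nonnegative for all j ≥ 6.
Combining, 3·4^(j + 1) ≥ 29(j+1)^3 + 32(j+1).
Hence, by induction on n, the claim holds for every n ≥ 6.
Hence the smallest such n_0 is 6.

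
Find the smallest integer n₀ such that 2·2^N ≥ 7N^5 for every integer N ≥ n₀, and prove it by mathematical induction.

n₀ = 26

At N = 25: 67108864 < 68359375, so the inequality fails and n₀ ≥ 26. We prove 2·2^N ≥ 7N^5 for all N ≥ 26.
Base step (N = 26): 2·2^N = 134217728 and 7N^5 = 83169632, so 134217728 ≥ 83169632.
Suppose the result is true for N = p, so 2·2^p ≥ 7p^5.
Then 2·2^(p + 1) = 2·(2·2^p) ≥ 2·(7p^5).
Also, for p ≥ 26 we have 2·(7p^5) ≥ 7(p+1)^5, since 2 ≥ (1 + 1/p)^5 for all p ≥ 26.
Combining, 2·2^(p + 1) ≥ 7(p+1)^5.
By the principle of mathematical induction, the result holds for all N ≥ 26.
Hence the smallest such n₀ is 26.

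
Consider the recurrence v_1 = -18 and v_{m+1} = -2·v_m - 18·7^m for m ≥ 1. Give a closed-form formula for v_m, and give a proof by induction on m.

v_m = -(-2)^(m + 1) - 2·7^m

Computing the first terms: v_1 = -18, v_2 = -90, v_3 = -702. This suggests v_m = -(-2)^(m + 1) - 2·7^m.
When m = 1: the formula gives -18 = -18 = v_1.
Inductive step: suppose the statement holds for some p ≥ 1, so v_p = -(-2)^(p + 1) - 2·7^p.
Then v_{p+1} = -2·v_p - 18·7^p = -2·(-(-2)^(p + 1) - 2·7^p) - 18·7^p = -(-2)^(p + 2) - 2·7^(p + 1) = -(-2)^((p+1) + 1) - 2·7^(p+1),
which is the claimed formula at m = p+1.
By induction, the statement is established for all m ≥ 1.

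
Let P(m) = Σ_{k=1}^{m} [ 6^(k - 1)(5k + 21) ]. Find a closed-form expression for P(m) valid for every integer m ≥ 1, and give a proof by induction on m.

P(m) = 6^m(m + 4) - 4

We claim P(m) = 6^m(m + 4) - 4 for all m ≥ 1.
Base case (m = 1): P(1) = 26, and the closed form gives 26. They agree.
Inductive step: suppose the statement holds for some k ≥ 1, so P(k) = 6^k(k + 4) - 4.
Then P(k+1) = P(k) + (6^k(5k + 26)) = (6^k(k + 4) - 4) + (6^k(5k + 26)).
Simplifying, P(k+1) = 6·6^k·k + 30·6^k - 4 = 6^(k+1)((k+1) + 4) - 4,
which is the closed form with m = k+1.
This completes the induction.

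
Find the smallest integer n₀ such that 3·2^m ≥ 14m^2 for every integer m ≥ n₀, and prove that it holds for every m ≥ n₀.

At m = 8: 768 < 896, so the inequality fails and n₀ ≥ 9. We prove 3·2^m ≥ 14m^2 for all m ≥ 9.
Base case (m = 9): 3·2^m = 1536 and 14m^2 = 1134, so 1536 ≥ 1134.
Inductive step: suppose the statement holds for some j ≥ 9, so 3·2^j ≥ 14j^2.
Then 3·2^(j + 1) = 2·(3·2^j) ≥ 2·(14j^2).
Also, for j ≥ 9 we have 2·(14j^2) ≥ 14(j+1)^2, since 2 ≥ (1 + 1/j)^2 for all j ≥ 9.
Combining, 3·2^(j + 1) ≥ 14(j+1)^2.
This completes the induction.
Hence the smallest such n₀ is 9.

n₀ = 9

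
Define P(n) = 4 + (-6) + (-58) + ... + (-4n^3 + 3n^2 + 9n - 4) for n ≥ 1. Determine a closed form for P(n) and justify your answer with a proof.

We claim P(n) = -n(n^3 + n^2 - 5n - 1) for all n ≥ 1.
For the base case n = 1: P(1) = 4, and the closed form gives 4. They agree.
For the inductive step, assume it holds for an arbitrary m ≥ 1, so P(m) = m(-m^3 - m^2 + 5m + 1).
Then P(m+1) = P(m) + (-4m^3 - 9m^2 + 3m + 4) = (m(-m^3 - m^2 + 5m + 1)) + (-4m^3 - 9m^2 + 3m + 4).
Simplifying, P(m+1) = -(m + 1)(m^3 + 4m^2 - 4) = -(m+1)((m+1)^3 + (m+1)^2 - 5(m+1) - 1),
which is the closed form with n = m+1.
This completes the induction.

P(n) = -n(n^3 + n^2 - 5n - 1)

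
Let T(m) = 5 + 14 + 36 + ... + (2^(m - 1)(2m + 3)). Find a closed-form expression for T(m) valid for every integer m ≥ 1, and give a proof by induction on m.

We claim T(m) = 2^m(2m + 1) - 1 for all m ≥ 1.
For the base case m = 1: T(1) = 5, and the closed form gives 5. They agree.
Inductive step: assume the claim holds for m = r, so T(r) = 2^r(2r + 1) - 1.
Then T(r+1) = T(r) + (2^r(2r + 5)) = (2^r(2r + 1) - 1) + (2^r(2r + 5)).
Simplifying, T(r+1) = 4·2^r·r + 6·2^r - 1 = 2^(r+1)(2(r+1) + 1) - 1,
which is the closed form with m = r+1.
Hence, by induction on m, the claim holds for every m ≥ 1.

T(m) = 2^m(2m + 1) - 1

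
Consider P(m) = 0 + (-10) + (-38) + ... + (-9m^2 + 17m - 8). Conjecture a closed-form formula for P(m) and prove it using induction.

P(m) = -m(m - 1)(3m - 1)

We claim P(m) = -m(m - 1)(3m - 1) for all m ≥ 1.
When m = 1: P(1) = 0, and the closed form gives 0. They agree.
Suppose the result is true for m = i, so P(i) = i(-3i^2 + 4i - 1).
Then P(i+1) = P(i) + (i(-9i - 1)) = (i(-3i^2 + 4i - 1)) + (i(-9i - 1)).
Simplifying, P(i+1) = -i(i + 1)(3i + 2) = -(i+1)((i+1) - 1)(3(i+1) - 1),
which is the closed form with m = i+1.
By induction, the statement is established for all m ≥ 1.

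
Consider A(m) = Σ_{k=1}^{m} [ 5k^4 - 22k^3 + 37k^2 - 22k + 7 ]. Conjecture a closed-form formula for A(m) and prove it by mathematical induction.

We claim A(m) = m(m^4 - 3m^3 + 3m^2 + 2m + 2) for all m ≥ 1.
When m = 1: A(1) = 5, and the closed form gives 5. They agree.
For the inductive step, assume it holds for an arbitrary k ≥ 1, so A(k) = k(k^4 - 3k^3 + 3k^2 + 2k + 2).
Then A(k+1) = A(k) + (5k^4 - 2k^3 + k^2 + 6k + 5) = (k(k^4 - 3k^3 + 3k^2 + 2k + 2)) + (5k^4 - 2k^3 + k^2 + 6k + 5).
Simplifying, A(k+1) = (k + 1)(k^4 + k^3 + 3k + 5) = (k+1)((k+1)^4 - 3(k+1)^3 + 3(k+1)^2 + 2(k+1) + 2),
which is the closed form with m = k+1.
By induction, the statement is established for all m ≥ 1.

A(m) = m(m^4 - 3m^3 + 3m^2 + 2m + 2)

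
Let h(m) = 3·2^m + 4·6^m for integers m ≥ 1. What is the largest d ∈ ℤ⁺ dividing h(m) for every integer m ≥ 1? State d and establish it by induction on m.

d = 6

Computing the first values: h(1) = 30 and h(2) = 156; gcd(30, 156) = 6, so d ≤ 6.
We prove 6 | 3·2^m + 4·6^m for all m ≥ 1 by induction on m.
Base step (m = 1): h(1) = 30 = 6·(5), so 6 | h(1).
For the inductive step, assume it holds for an arbitrary k ≥ 1, i.e. 6 | h(k). Then
h(k+1) − 6·h(k) = (3·2^(k+1) + 4·6^(k+1)) − 6·(3·2^k + 4·6^k) = (3)·2^k·(2 − 6) = (-12)·2^k. Since 6 | h(k) by the inductive hypothesis, 6 | 6·h(k); and 6 | -12 since -12 = 6·-2. Therefore 6 | h(k+1).
This completes the induction.
Therefore the largest such d is 6.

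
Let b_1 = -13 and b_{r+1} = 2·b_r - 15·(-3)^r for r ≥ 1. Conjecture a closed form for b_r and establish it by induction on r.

Computing the first terms: b_1 = -13, b_2 = 19, b_3 = -97. This suggests b_r = -(-3)^(r + 1) - 2^(r + 1).
For the base case r = 1: the formula gives -13 = -13 = b_1.
For the inductive step, assume it holds for an arbitrary k ≥ 1, so b_k = -(-3)^(k + 1) - 2^(k + 1).
Then b_{k+1} = 2·b_k - 15·(-3)^k = 2·(-(-3)^(k + 1) - 2^(k + 1)) - 15·(-3)^k = -(-3)^(k + 2) - 2^(k + 2) = -(-3)^((k+1) + 1) - 2^((k+1) + 1),
which is the claimed formula at r = k+1.
By the principle of mathematical induction, the result holds for all r ≥ 1.

b_r = -(-3)^(r + 1) - 2^(r + 1)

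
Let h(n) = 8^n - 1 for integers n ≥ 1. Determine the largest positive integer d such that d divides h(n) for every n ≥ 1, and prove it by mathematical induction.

d = 7

Computing the first values: h(1) = 7 and h(2) = 63; gcd(7, 63) = 7, so d ≤ 7.
We prove 7 | 8^n - 1 for all n ≥ 1 by induction on n.
When n = 1: h(1) = 7 = 7·(1), so 7 | h(1).
Inductive step: suppose the statement holds for some k ≥ 1, i.e. 7 | h(k). Then
8^{k+1} − 1^{k+1} = 8·8^k − 1·1^k = 8·(8^k − 1^k) + (7)·1^k. The first term is divisible by 7 by the inductive hypothesis, and the second term (7)·1^k is divisible by 7 since 7 | 7. Hence 7 | h(k+1).
Hence, by induction on n, the claim holds for every n ≥ 1.
Therefore the largest such d is 7.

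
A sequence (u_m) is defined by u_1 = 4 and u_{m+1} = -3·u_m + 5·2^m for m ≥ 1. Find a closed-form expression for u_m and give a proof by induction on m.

u_m = 2(-3)^(m - 1) + 2^m

Computing the first terms: u_1 = 4, u_2 = -2, u_3 = 26. This suggests u_m = 2(-3)^(m - 1) + 2^m.
For the base case m = 1: the formula gives 4 = 4 = u_1.
Inductive step: suppose the statement holds for some r ≥ 1, so u_r = 2(-3)^(r - 1) + 2^r.
Then u_{r+1} = -3·u_r + 5·2^r = -3·(2(-3)^(r - 1) + 2^r) + 5·2^r = 2(-3)^r + 2^(r + 1) = 2(-3)^((r+1) - 1) + 2^(r+1),
which is the claimed formula at m = r+1.
By induction, the statement is established for all m ≥ 1.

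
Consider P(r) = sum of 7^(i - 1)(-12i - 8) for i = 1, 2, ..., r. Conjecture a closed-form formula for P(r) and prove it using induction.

P(r) = -7^r(2r + 1) + 1

We claim P(r) = -7^r(2r + 1) + 1 for all r ≥ 1.
For the base case r = 1: P(1) = -20, and the closed form gives -20. They agree.
Inductive step: suppose the statement holds for some i ≥ 1, so P(i) = -7^i(2i + 1) + 1.
Then P(i+1) = P(i) + (7^i(-12i - 20)) = (-7^i(2i + 1) + 1) + (7^i(-12i - 20)).
Simplifying, P(i+1) = -14·7^i·i - 21·7^i + 1 = -7^(i+1)(2(i+1) + 1) + 1,
which is the closed form with r = i+1.
This completes the induction.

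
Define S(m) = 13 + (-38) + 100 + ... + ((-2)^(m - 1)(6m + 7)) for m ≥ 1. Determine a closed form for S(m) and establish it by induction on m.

S(m) = -(-2)^m(2m + 3) + 3

We claim S(m) = -(-2)^m(2m + 3) + 3 for all m ≥ 1.
Base step (m = 1): S(1) = 13, and the closed form gives 13. They agree.
Suppose the result is true for m = k, so S(k) = -(-2)^k(2k + 3) + 3.
Then S(k+1) = S(k) + ((-2)^k(6k + 13)) = (-(-2)^k(2k + 3) + 3) + ((-2)^k(6k + 13)).
Simplifying, S(k+1) = 4(-2)^k·k + 10(-2)^k + 3 = -(-2)^(k+1)(2(k+1) + 3) + 3,
which is the closed form with m = k+1.
Hence, by induction on m, the claim holds for every m ≥ 1.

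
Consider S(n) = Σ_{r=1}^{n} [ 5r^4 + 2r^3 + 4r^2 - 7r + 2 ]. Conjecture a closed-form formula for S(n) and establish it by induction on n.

We claim S(n) = n(n^4 + 3n^3 + 4n^2 - n - 1) for all n ≥ 1.
For the base case n = 1: S(1) = 6, and the closed form gives 6. They agree.
Inductive step: suppose the statement holds for some r ≥ 1, so S(r) = r(r^4 + 3r^3 + 4r^2 - r - 1).
Then S(r+1) = S(r) + (5r^4 + 22r^3 + 40r^2 + 27r + 6) = (r(r^4 + 3r^3 + 4r^2 - r - 1)) + (5r^4 + 22r^3 + 40r^2 + 27r + 6).
Simplifying, S(r+1) = (r + 1)(r^4 + 7r^3 + 19r^2 + 20r + 6) = (r+1)((r+1)^4 + 3(r+1)^3 + 4(r+1)^2 - (r+1) - 1),
which is the closed form with n = r+1.
This completes the induction.

S(n) = n(n^4 + 3n^3 + 4n^2 - n - 1)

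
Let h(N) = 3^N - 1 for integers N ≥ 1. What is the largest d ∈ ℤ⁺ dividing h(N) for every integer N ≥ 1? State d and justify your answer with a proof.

Computing the first values: h(1) = 2 and h(2) = 8; gcd(2, 8) = 2, so d ≤ 2.
We prove 2 | 3^N - 1 for all N ≥ 1 by induction on N.
Base step (N = 1): h(1) = 2 = 2·(1), so 2 | h(1).
For the inductive step, assume it holds for an arbitrary m ≥ 1, i.e. 2 | h(m). Then
3^{m+1} − 1^{m+1} = 3·3^m − 1·1^m = 3·(3^m − 1^m) + (2)·1^m. The first term is divisible by 2 by the inductive hypothesis, and the second term (2)·1^m is divisible by 2 since 2 | 2. Hence 2 | h(m+1).
By induction, the statement is established for all N ≥ 1.
Therefore the largest such d is 2.

d = 2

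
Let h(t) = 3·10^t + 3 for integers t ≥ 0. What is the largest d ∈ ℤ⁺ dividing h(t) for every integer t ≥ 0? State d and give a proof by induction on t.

Computing the first values: h(0) = 6 and h(1) = 33; gcd(6, 33) = 3, so d ≤ 3.
We prove 3 | 3·10^t + 3 for all t ≥ 0 by induction on t.
For the base case t = 0: h(0) = 6 = 3·(2), so 3 | h(0).
Inductive step: assume the claim holds for t = r, i.e. 3 | h(r). Then
h(r+1) = 3·10^(r+1) + 3 = 10·(3·10^r + 3) - 27 = 10·h(r) - 27. The first term is divisible by 3 by the inductive hypothesis, and -27 is divisible by 3. Hence 3 | h(r+1).
By induction, the statement is established for all t ≥ 0.
Therefore the largest such d is 3.

d = 3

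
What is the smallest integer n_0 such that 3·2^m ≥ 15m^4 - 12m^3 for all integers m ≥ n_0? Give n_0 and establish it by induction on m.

n_0 = 20

At m = 19: 1572864 < 1872507, so the inequality fails and n_0 ≥ 20. We prove 3·2^m ≥ 15m^4 - 12m^3 for all m ≥ 20.
Base case (m = 20): 3·2^m = 3145728 and 15m^4 - 12m^3 = 2304000, so 3145728 ≥ 2304000.
Suppose the result is true for m = r, so 3·2^r ≥ 15r^4 - 12r^3.
Then 3·2^(r + 1) = 2·(3·2^r) ≥ 2·(15r^4 - 12r^3).
Also, for r ≥ 20 we have 2·(15r^4 - 12r^3) ≥ 15(r+1)^4 - 12(r+1)^3, since 2·(15r^4 - 12r^3) − (15(r+1)^4 - 12(r+1)^3) = 15r^4 - 72r^3 - 54r^2 - 24r - 3, which is nonnegative for all r ≥ 20.
Combining, 3·2^(r + 1) ≥ 15(r+1)^4 - 12(r+1)^3.
By the principle of mathematical induction, the result holds for all m ≥ 20.
Hence the smallest such n_0 is 20.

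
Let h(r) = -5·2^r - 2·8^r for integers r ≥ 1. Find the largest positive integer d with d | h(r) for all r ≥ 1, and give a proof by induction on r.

Computing the first values: h(1) = -26 and h(2) = -148; gcd(-26, -148) = 2, so d ≤ 2.
We prove 2 | -5·2^r - 2·8^r for all r ≥ 1 by induction on r.
When r = 1: h(1) = -26 = 2·(-13), so 2 | h(1).
For the inductive step, assume it holds for an arbitrary m ≥ 1, i.e. 2 | h(m). Then
h(m+1) − 8·h(m) = (-5·2^(m+1) - 2·8^(m+1)) − 8·(-5·2^m - 2·8^m) = (-5)·2^m·(2 − 8) = (30)·2^m. Since 2 | h(m) by the inductive hypothesis, 2 | 8·h(m); and 2 | 30 since 30 = 2·15. Therefore 2 | h(m+1).
By induction, the statement is established for all r ≥ 1.
Therefore the largest such d is 2.

d = 2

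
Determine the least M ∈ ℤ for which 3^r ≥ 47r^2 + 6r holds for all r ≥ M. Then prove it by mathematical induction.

At r = 7: 2187 < 2345, so the inequality fails and M ≥ 8. We prove 3^r ≥ 47r^2 + 6r for all r ≥ 8.
Base case (r = 8): 3^r = 6561 and 47r^2 + 6r = 3056, so 6561 ≥ 3056.
Inductive step: suppose the statement holds for some m ≥ 8, so 3^m ≥ 47m^2 + 6m.
Then 3^(m + 1) = 3·(3^m) ≥ 3·(47m^2 + 6m).
Also, for m ≥ 8 we have 3·(47m^2 + 6m) ≥ 47(m+1)^2 + 6(m+1), since 3·(47m^2 + 6m) − (47(m+1)^2 + 6(m+1)) = 94m^2 - 82m - 53, which is nonnegative for all m ≥ 8.
Combining, 3^(m + 1) ≥ 47(m+1)^2 + 6(m+1).
This completes the induction.
Hence the smallest such M is 8.

M = 8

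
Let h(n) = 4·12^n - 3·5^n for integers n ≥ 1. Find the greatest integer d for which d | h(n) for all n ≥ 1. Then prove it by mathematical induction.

d = 3

Computing the first values: h(1) = 33 and h(2) = 501; gcd(33, 501) = 3, so d ≤ 3.
We prove 3 | 4·12^n - 3·5^n for all n ≥ 1 by induction on n.
For the base case n = 1: h(1) = 33 = 3·(11), so 3 | h(1).
Inductive step: suppose the statement holds for some j ≥ 1, i.e. 3 | h(j). Then
h(j+1) − 12·h(j) = (4·12^(j+1) - 3·5^(j+1)) − 12·(4·12^j - 3·5^j) = (-3)·5^j·(5 − 12) = (21)·5^j. Since 3 | h(j) by the inductive hypothesis, 3 | 12·h(j); and 3 | 21 since 21 = 3·7. Therefore 3 | h(j+1).
By induction, the statement is established for all n ≥ 1.
Therefore the largest such d is 3.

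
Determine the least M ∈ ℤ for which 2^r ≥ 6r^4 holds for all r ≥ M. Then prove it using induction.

M = 20

At r = 19: 524288 < 781926, so the inequality fails and M ≥ 20. We prove 2^r ≥ 6r^4 for all r ≥ 20.
For the base case r = 20: 2^r = 1048576 and 6r^4 = 960000, so 1048576 ≥ 960000.
Inductive step: suppose the statement holds for some i ≥ 20, so 2^i ≥ 6i^4.
Then 2^(i + 1) = 2·(2^i) ≥ 2·(6i^4).
Also, for i ≥ 20 we have 2·(6i^4) ≥ 6(i+1)^4, since 2 ≥ (1 + 1/i)^4 for all i ≥ 20.
Combining, 2^(i + 1) ≥ 6(i+1)^4.
This completes the induction.
Hence the smallest such M is 20.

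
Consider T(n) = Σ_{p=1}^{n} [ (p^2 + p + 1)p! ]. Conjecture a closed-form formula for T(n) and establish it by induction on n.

We claim T(n) = (n + 1)(n + 1)! - 1 for all n ≥ 1.
Base step (n = 1): T(1) = 3, and the closed form gives 3. They agree.
Inductive step: assume the claim holds for n = p, so T(p) = (p + 1)(p + 1)! - 1.
Then T(p+1) = T(p) + ((p^2 + 3p + 3)(p + 1)!) = ((p + 1)(p + 1)! - 1) + ((p^2 + 3p + 3)(p + 1)!).
Simplifying, T(p+1) = ((p+1) + 1)((p+1) + 1)! - 1,
which is the closed form with n = p+1.
By induction, the statement is established for all n ≥ 1.

T(n) = (n + 1)(n + 1)! - 1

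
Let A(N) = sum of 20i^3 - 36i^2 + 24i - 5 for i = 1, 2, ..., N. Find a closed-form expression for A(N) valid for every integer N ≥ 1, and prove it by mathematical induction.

We claim A(N) = N(5N^3 - 2N^2 - N + 1) for all N ≥ 1.
Base step (N = 1): A(1) = 3, and the closed form gives 3. They agree.
Suppose the result is true for N = i, so A(i) = i(5i^3 - 2i^2 - i + 1).
Then A(i+1) = A(i) + (20i^3 + 24i^2 + 12i + 3) = (i(5i^3 - 2i^2 - i + 1)) + (20i^3 + 24i^2 + 12i + 3).
Simplifying, A(i+1) = (i + 1)(5i^3 + 13i^2 + 10i + 3) = (i+1)(5(i+1)^3 - 2(i+1)^2 - (i+1) + 1),
which is the closed form with N = i+1.
Hence, by induction on N, the claim holds for every N ≥ 1.

A(N) = N(5N^3 - 2N^2 - N + 1)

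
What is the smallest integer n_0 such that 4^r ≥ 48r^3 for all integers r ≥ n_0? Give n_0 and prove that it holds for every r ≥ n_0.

n_0 = 8

At r = 7: 16384 < 16464, so the inequality fails and n_0 ≥ 8. We prove 4^r ≥ 48r^3 for all r ≥ 8.
Base case (r = 8): 4^r = 65536 and 48r^3 = 24576, so 65536 ≥ 24576.
For the inductive step, assume it holds for an arbitrary j ≥ 8, so 4^j ≥ 48j^3.
Then 4^(j + 1) = 4·(4^j) ≥ 4·(48j^3).
Also, for j ≥ 8 we have 4·(48j^3) ≥ 48(j+1)^3, since 4 ≥ (1 + 1/j)^3 for all j ≥ 8.
Combining, 4^(j + 1) ≥ 48(j+1)^3.
By the principle of mathematical induction, the result holds for all r ≥ 8.
Hence the smallest such n_0 is 8.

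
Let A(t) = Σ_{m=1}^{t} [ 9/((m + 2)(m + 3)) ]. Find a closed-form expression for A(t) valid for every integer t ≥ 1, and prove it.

A(t) = 3t/(t + 3)

We claim A(t) = 3t/(t + 3) for all t ≥ 1.
For the base case t = 1: A(1) = 3/4, and the closed form gives 3/4. They agree.
Inductive step: suppose the statement holds for some m ≥ 1, so A(m) = 3m/(m + 3).
Then A(m+1) = A(m) + (9/((m + 3)(m + 4))) = (3m/(m + 3)) + (9/((m + 3)(m + 4))).
Simplifying, A(m+1) = 3(m + 1)/(m + 4) = 3(m+1)/((m+1) + 3),
which is the closed form with t = m+1.
This completes the induction.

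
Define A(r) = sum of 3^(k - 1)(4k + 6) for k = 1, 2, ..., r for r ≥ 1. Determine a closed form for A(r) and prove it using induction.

We claim A(r) = 2·3^r(r + 1) - 2 for all r ≥ 1.
When r = 1: A(1) = 10, and the closed form gives 10. They agree.
Inductive step: suppose the statement holds for some k ≥ 1, so A(k) = 2·3^k(k + 1) - 2.
Then A(k+1) = A(k) + (3^k(4k + 10)) = (2·3^k(k + 1) - 2) + (3^k(4k + 10)).
Simplifying, A(k+1) = 6·3^k·k + 12·3^k - 2 = 2·3^(k+1)((k+1) + 1) - 2,
which is the closed form with r = k+1.
By induction, the statement is established for all r ≥ 1.

A(r) = 2·3^r(r + 1) - 2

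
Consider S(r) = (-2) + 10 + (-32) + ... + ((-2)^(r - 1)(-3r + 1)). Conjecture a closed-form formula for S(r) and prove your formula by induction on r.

S(r) = (-2)^r·r

We claim S(r) = (-2)^r·r for all r ≥ 1.
Base step (r = 1): S(1) = -2, and the closed form gives -2. They agree.
For the inductive step, assume it holds for an arbitrary i ≥ 1, so S(i) = (-2)^i·i.
Then S(i+1) = S(i) + ((-2)^i(-3i - 2)) = ((-2)^i·i) + ((-2)^i(-3i - 2)).
Simplifying, S(i+1) = (-2)^(i + 1)(i + 1) = (-2)^(i+1)·(i+1),
which is the closed form with r = i+1.
Hence, by induction on r, the claim holds for every r ≥ 1.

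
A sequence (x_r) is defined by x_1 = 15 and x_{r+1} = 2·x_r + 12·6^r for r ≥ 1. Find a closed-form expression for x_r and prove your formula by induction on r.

Computing the first terms: x_1 = 15, x_2 = 102, x_3 = 636. This suggests x_r = -3·2^(r - 1) + 3·6^r.
Base case (r = 1): the formula gives 15 = 15 = x_1.
Inductive step: suppose the statement holds for some m ≥ 1, so x_m = -3·2^(m - 1) + 3·6^m.
Then x_{m+1} = 2·x_m + 12·6^m = 2·(-3·2^(m - 1) + 3·6^m) + 12·6^m = -3·2^m + 3·6^(m + 1) = -3·2^((m+1) - 1) + 3·6^(m+1),
which is the claimed formula at r = m+1.
This completes the induction.

x_r = -3·2^(r - 1) + 3·6^r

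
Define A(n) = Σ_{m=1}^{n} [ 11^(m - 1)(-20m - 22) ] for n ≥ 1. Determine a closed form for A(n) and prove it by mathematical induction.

We claim A(n) = -2·11^n(n + 1) + 2 for all n ≥ 1.
Base step (n = 1): A(1) = -42, and the closed form gives -42. They agree.
Inductive step: suppose the statement holds for some m ≥ 1, so A(m) = -2·11^m(m + 1) + 2.
Then A(m+1) = A(m) + (11^m(-20m - 42)) = (-2·11^m(m + 1) + 2) + (11^m(-20m - 42)).
Simplifying, A(m+1) = -22·11^m·m - 44·11^m + 2 = -2·11^(m+1)((m+1) + 1) + 2,
which is the closed form with n = m+1.
This completes the induction.

A(n) = -2·11^n(n + 1) + 2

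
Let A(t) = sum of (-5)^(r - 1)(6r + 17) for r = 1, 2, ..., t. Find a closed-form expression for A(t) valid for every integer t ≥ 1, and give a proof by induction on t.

A(t) = -(-5)^t(t + 3) + 3

We claim A(t) = -(-5)^t(t + 3) + 3 for all t ≥ 1.
For the base case t = 1: A(1) = 23, and the closed form gives 23. They agree.
Inductive step: assume the claim holds for t = r, so A(r) = -(-5)^r(r + 3) + 3.
Then A(r+1) = A(r) + ((-5)^r(6r + 23)) = (-(-5)^r(r + 3) + 3) + ((-5)^r(6r + 23)).
Simplifying, A(r+1) = 5(-5)^r·r + 20(-5)^r + 3 = -(-5)^(r+1)((r+1) + 3) + 3,
which is the closed form with t = r+1.
This completes the induction.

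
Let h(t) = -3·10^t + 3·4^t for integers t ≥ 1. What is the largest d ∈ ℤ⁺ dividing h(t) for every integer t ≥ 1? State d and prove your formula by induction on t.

d = 18

Computing the first values: h(1) = -18 and h(2) = -252; gcd(-18, -252) = 18, so d ≤ 18.
We prove 18 | -3·10^t + 3·4^t for all t ≥ 1 by induction on t.
When t = 1: h(1) = -18 = 18·(-1), so 18 | h(1).
Inductive step: assume the claim holds for t = j, i.e. 18 | h(j). Then
h(j+1) − 10·h(j) = (-3·10^(j+1) + 3·4^(j+1)) − 10·(-3·10^j + 3·4^j) = (3)·4^j·(4 − 10) = (-18)·4^j. Since 18 | h(j) by the inductive hypothesis, 18 | 10·h(j); and 18 | -18 since -18 = 18·-1. Therefore 18 | h(j+1).
By the principle of mathematical induction, the result holds for all t ≥ 1.
Therefore the largest such d is 18.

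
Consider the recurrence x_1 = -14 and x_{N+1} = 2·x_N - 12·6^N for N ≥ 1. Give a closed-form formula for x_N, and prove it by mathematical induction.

x_N = 2^(N + 1) - 3·6^N

Computing the first terms: x_1 = -14, x_2 = -100, x_3 = -632. This suggests x_N = 2^(N + 1) - 3·6^N.
When N = 1: the formula gives -14 = -14 = x_1.
Inductive step: suppose the statement holds for some j ≥ 1, so x_j = 2^(j + 1) - 3·6^j.
Then x_{j+1} = 2·x_j - 12·6^j = 2·(2^(j + 1) - 3·6^j) - 12·6^j = 2^(j + 2) - 3·6^(j + 1) = 2^((j+1) + 1) - 3·6^(j+1),
which is the claimed formula at N = j+1.
Hence, by induction on N, the claim holds for every N ≥ 1.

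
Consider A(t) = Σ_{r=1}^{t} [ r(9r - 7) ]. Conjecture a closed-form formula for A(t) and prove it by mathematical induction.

We claim A(t) = t(t + 1)(3t - 2) for all t ≥ 1.
Base case (t = 1): A(1) = 2, and the closed form gives 2. They agree.
Suppose the result is true for t = r, so A(r) = r(3r^2 + r - 2).
Then A(r+1) = A(r) + ((r + 1)(9r + 2)) = (r(3r^2 + r - 2)) + ((r + 1)(9r + 2)).
Simplifying, A(r+1) = (r + 1)(r + 2)(3r + 1) = (r+1)((r+1) + 1)(3(r+1) - 2),
which is the closed form with t = r+1.
This completes the induction.

A(t) = t(t + 1)(3t - 2)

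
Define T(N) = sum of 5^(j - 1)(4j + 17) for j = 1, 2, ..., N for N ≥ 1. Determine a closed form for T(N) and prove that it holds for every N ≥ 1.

We claim T(N) = 5^N(N + 4) - 4 for all N ≥ 1.
Base step (N = 1): T(1) = 21, and the closed form gives 21. They agree.
Suppose the result is true for N = j, so T(j) = 5^j(j + 4) - 4.
Then T(j+1) = T(j) + (5^j(4j + 21)) = (5^j(j + 4) - 4) + (5^j(4j + 21)).
Simplifying, T(j+1) = 5^(j + 1)j + 5^(j + 2) - 4 = 5^(j+1)((j+1) + 4) - 4,
which is the closed form with N = j+1.
This completes the induction.

T(N) = 5^N(N + 4) - 4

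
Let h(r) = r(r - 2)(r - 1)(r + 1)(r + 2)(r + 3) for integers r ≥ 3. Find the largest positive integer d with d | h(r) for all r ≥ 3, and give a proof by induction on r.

Computing the first values: h(3) = 720 and h(4) = 5040; gcd(720, 5040) = 720, so d ≤ 720.
We prove 720 | r(r - 2)(r - 1)(r + 1)(r + 2)(r + 3) for all r ≥ 3 by induction on r.
For the base case r = 3: h(3) = 720 = 720·(1), so 720 | h(3).
For the inductive step, assume it holds for an arbitrary p ≥ 3, i.e. 720 | h(p). Then
h(p+1) − h(p) = (p-1)·p·(p+1)·(p+2)·(p+3)·(p+4) − (p-2)·(p-1)·p·(p+1)·(p+2)·(p+3) = (p-1)·p·(p+1)·(p+2)·(p+3)·[(p+4) − (p-2)] = 6·(p-1)·p·(p+1)·(p+2)·(p+3). The product of 5 consecutive integers is divisible by (5)! = 120, so h(p+1) − h(p) is divisible by 6·120 = 720. By the inductive hypothesis 720 | h(p), hence 720 | h(p+1).
Hence, by induction on r, the claim holds for every r ≥ 3.
Therefore the largest such d is 720.

d = 720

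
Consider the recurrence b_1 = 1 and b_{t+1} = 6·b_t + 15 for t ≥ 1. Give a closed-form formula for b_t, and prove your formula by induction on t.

Computing the first terms: b_1 = 1, b_2 = 21, b_3 = 141. This suggests b_t = 4·6^(t - 1) - 3.
Base step (t = 1): the formula gives 1 = 1 = b_1.
Inductive step: assume the claim holds for t = p, so b_p = 4·6^(p - 1) - 3.
Then b_{p+1} = 6·b_p + 15 = 6·(4·6^(p - 1) - 3) + 15 = 4·6^p - 3 = 4·6^((p+1) - 1) - 3,
which is the claimed formula at t = p+1.
By induction, the statement is established for all t ≥ 1.

b_t = 4·6^(t - 1) - 3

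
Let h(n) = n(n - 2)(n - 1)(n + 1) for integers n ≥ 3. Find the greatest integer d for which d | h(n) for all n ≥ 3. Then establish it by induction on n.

d = 24

Computing the first values: h(3) = 24 and h(4) = 120; gcd(24, 120) = 24, so d ≤ 24.
We prove 24 | n(n - 2)(n - 1)(n + 1) for all n ≥ 3 by induction on n.
When n = 3: h(3) = 24 = 24·(1), so 24 | h(3).
For the inductive step, assume it holds for an arbitrary m ≥ 3, i.e. 24 | h(m). Then
h(m+1) − h(m) = (m-1)·m·(m+1)·(m+2) − (m-2)·(m-1)·m·(m+1) = (m-1)·m·(m+1)·[(m+2) − (m-2)] = 4·(m-1)·m·(m+1). The product of 3 consecutive integers is divisible by (3)! = 6, so h(m+1) − h(m) is divisible by 4·6 = 24. By the inductive hypothesis 24 | h(m), hence 24 | h(m+1).
Hence, by induction on n, the claim holds for every n ≥ 3.
Therefore the largest such d is 24.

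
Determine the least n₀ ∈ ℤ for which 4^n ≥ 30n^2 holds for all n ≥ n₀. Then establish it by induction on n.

n₀ = 5

At n = 4: 256 < 480, so the inequality fails and n₀ ≥ 5. We prove 4^n ≥ 30n^2 for all n ≥ 5.
For the base case n = 5: 4^n = 1024 and 30n^2 = 750, so 1024 ≥ 750.
Inductive step: suppose the statement holds for some j ≥ 5, so 4^j ≥ 30j^2.
Then 4^(j + 1) = 4·(4^j) ≥ 4·(30j^2).
Also, for j ≥ 5 we have 4·(30j^2) ≥ 30(j+1)^2, since 4 ≥ (1 + 1/j)^2 for all j ≥ 5.
Combining, 4^(j + 1) ≥ 30(j+1)^2.
By the principle of mathematical induction, the result holds for all n ≥ 5.
Hence the smallest such n₀ is 5.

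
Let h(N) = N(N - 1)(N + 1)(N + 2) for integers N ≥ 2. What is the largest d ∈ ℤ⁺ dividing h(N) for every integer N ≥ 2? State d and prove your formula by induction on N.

d = 24

Computing the first values: h(2) = 24 and h(3) = 120; gcd(24, 120) = 24, so d ≤ 24.
We prove 24 | N(N - 1)(N + 1)(N + 2) for all N ≥ 2 by induction on N.
When N = 2: h(2) = 24 = 24·(1), so 24 | h(2).
Inductive step: suppose the statement holds for some j ≥ 2, i.e. 24 | h(j). Then
h(j+1) − h(j) = j·(j+1)·(j+2)·(j+3) − (j-1)·j·(j+1)·(j+2) = j·(j+1)·(j+2)·[(j+3) − (j-1)] = 4·j·(j+1)·(j+2). The product of 3 consecutive integers is divisible by (3)! = 6, so h(j+1) − h(j) is divisible by 4·6 = 24. By the inductive hypothesis 24 | h(j), hence 24 | h(j+1).
Hence, by induction on N, the claim holds for every N ≥ 2.
Therefore the largest such d is 24.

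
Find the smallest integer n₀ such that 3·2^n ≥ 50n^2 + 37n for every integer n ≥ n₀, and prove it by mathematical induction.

At n = 11: 6144 < 6457, so the inequality fails and n₀ ≥ 12. We prove 3·2^n ≥ 50n^2 + 37n for all n ≥ 12.
When n = 12: 3·2^n = 12288 and 50n^2 + 37n = 7644, so 12288 ≥ 7644.
Inductive step: suppose the statement holds for some j ≥ 12, so 3·2^j ≥ 50j^2 + 37j.
Then 3·2^(j + 1) = 2·(3·2^j) ≥ 2·(50j^2 + 37j).
Also, for j ≥ 12 we have 2·(50j^2 + 37j) ≥ 50(j+1)^2 + 37(j+1), since 2·(50j^2 + 37j) − (50(j+1)^2 + 37(j+1)) = 50j^2 - 63j - 87, which is nonnegative for all j ≥ 12.
Combining, 3·2^(j + 1) ≥ 50(j+1)^2 + 37(j+1).
Hence, by induction on n, the claim holds for every n ≥ 12.
Hence the smallest such n₀ is 12.

n₀ = 12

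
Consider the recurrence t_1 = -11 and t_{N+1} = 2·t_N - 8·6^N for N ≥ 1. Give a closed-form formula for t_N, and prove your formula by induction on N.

Computing the first terms: t_1 = -11, t_2 = -70, t_3 = -428. This suggests t_N = 2^(N - 1) - 2·6^N.
For the base case N = 1: the formula gives -11 = -11 = t_1.
For the inductive step, assume it holds for an arbitrary i ≥ 1, so t_i = 2^(i - 1) - 2·6^i.
Then t_{i+1} = 2·t_i - 8·6^i = 2·(2^(i - 1) - 2·6^i) - 8·6^i = 2^i - 2·6^(i + 1) = 2^((i+1) - 1) - 2·6^(i+1),
which is the claimed formula at N = i+1.
By induction, the statement is established for all N ≥ 1.

t_N = 2^(N - 1) - 2·6^N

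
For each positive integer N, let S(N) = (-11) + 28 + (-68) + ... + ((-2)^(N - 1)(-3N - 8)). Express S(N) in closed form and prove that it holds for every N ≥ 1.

We claim S(N) = (-2)^N(N + 3) - 3 for all N ≥ 1.
Base step (N = 1): S(1) = -11, and the closed form gives -11. They agree.
Inductive step: assume the claim holds for N = j, so S(j) = (-2)^j(j + 3) - 3.
Then S(j+1) = S(j) + ((-2)^j(-3j - 11)) = ((-2)^j(j + 3) - 3) + ((-2)^j(-3j - 11)).
Simplifying, S(j+1) = -2(-2)^j·j - 8(-2)^j - 3 = (-2)^(j+1)((j+1) + 3) - 3,
which is the closed form with N = j+1.
This completes the induction.

S(N) = (-2)^N(N + 3) - 3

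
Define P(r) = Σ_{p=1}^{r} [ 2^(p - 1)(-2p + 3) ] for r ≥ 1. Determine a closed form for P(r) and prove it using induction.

P(r) = 2^r(-2r + 5) - 5

We claim P(r) = 2^r(-2r + 5) - 5 for all r ≥ 1.
Base step (r = 1): P(1) = 1, and the closed form gives 1. They agree.
Suppose the result is true for r = p, so P(p) = 2^p(-2p + 5) - 5.
Then P(p+1) = P(p) + (2^p(-2p + 1)) = (2^p(-2p + 5) - 5) + (2^p(-2p + 1)).
Simplifying, P(p+1) = -4·2^p·p + 6·2^p - 5 = 2^(p+1)(-2(p+1) + 5) - 5,
which is the closed form with r = p+1.
By induction, the statement is established for all r ≥ 1.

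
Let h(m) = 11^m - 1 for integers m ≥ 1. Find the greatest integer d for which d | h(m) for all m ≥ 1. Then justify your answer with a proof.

d = 10

Computing the first values: h(1) = 10 and h(2) = 120; gcd(10, 120) = 10, so d ≤ 10.
We prove 10 | 11^m - 1 for all m ≥ 1 by induction on m.
Base case (m = 1): h(1) = 10 = 10·(1), so 10 | h(1).
For the inductive step, assume it holds for an arbitrary k ≥ 1, i.e. 10 | h(k). Then
11^{k+1} − 1^{k+1} = 11·11^k − 1·1^k = 11·(11^k − 1^k) + (10)·1^k. The first term is divisible by 10 by the inductive hypothesis, and the second term (10)·1^k is divisible by 10 since 10 | 10. Hence 10 | h(k+1).
By induction, the statement is established for all m ≥ 1.
Therefore the largest such d is 10.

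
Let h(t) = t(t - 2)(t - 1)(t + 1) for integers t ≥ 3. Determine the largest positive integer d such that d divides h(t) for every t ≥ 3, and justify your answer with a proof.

d = 24

Computing the first values: h(3) = 24 and h(4) = 120; gcd(24, 120) = 24, so d ≤ 24.
We prove 24 | t(t - 2)(t - 1)(t + 1) for all t ≥ 3 by induction on t.
When t = 3: h(3) = 24 = 24·(1), so 24 | h(3).
For the inductive step, assume it holds for an arbitrary j ≥ 3, i.e. 24 | h(j). Then
h(j+1) − h(j) = (j-1)·j·(j+1)·(j+2) − (j-2)·(j-1)·j·(j+1) = (j-1)·j·(j+1)·[(j+2) − (j-2)] = 4·(j-1)·j·(j+1). The product of 3 consecutive integers is divisible by (3)! = 6, so h(j+1) − h(j) is divisible by 4·6 = 24. By the inductive hypothesis 24 | h(j), hence 24 | h(j+1).
By induction, the statement is established for all t ≥ 3.
Therefore the largest such d is 24.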